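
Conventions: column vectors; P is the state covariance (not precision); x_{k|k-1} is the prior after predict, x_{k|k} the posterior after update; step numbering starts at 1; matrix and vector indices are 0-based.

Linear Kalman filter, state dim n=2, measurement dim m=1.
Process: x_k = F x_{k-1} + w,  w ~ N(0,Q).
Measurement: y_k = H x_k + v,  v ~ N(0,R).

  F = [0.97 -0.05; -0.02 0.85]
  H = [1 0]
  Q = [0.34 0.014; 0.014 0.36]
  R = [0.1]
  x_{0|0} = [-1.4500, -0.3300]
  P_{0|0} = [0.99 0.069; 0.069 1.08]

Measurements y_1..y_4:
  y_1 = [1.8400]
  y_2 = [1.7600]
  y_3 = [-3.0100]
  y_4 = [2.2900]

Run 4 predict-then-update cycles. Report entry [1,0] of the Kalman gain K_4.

step 1: x^-=[-1.3900, -0.2515]  P^-=[1.2675 0.0059; 0.0059 1.1383]  S=[1.3675]  K=[0.9269; 0.0043]  nu=[3.2300]  x^+=[1.6038, -0.2377]  P^+=[0.0927 0.0004; 0.0004 1.1383]
step 2: x^-=[1.5676, -0.2341]  P^-=[0.4300 -0.0358; -0.0358 1.1825]  S=[0.5300]  K=[0.8113; -0.0676]  nu=[0.1924]  x^+=[1.7237, -0.2471]  P^+=[0.0811 -0.0068; -0.0068 1.1800]
step 3: x^-=[1.6843, -0.2445]  P^-=[0.4199 -0.0433; -0.0433 1.2128]  S=[0.5199]  K=[0.8077; -0.0833]  nu=[-4.6943]  x^+=[-2.1071, 0.1465]  P^+=[0.0808 -0.0083; -0.0083 1.2092]
step 4: x^-=[-2.0513, 0.1666]  P^-=[0.4198 -0.0458; -0.0458 1.2340]  S=[0.5198]  K=[0.8076; -0.0882]  nu=[4.3413]  x^+=[1.4549, -0.2161]  P^+=[0.0808 -0.0088; -0.0088 1.2299]

K[1,0] = -0.0882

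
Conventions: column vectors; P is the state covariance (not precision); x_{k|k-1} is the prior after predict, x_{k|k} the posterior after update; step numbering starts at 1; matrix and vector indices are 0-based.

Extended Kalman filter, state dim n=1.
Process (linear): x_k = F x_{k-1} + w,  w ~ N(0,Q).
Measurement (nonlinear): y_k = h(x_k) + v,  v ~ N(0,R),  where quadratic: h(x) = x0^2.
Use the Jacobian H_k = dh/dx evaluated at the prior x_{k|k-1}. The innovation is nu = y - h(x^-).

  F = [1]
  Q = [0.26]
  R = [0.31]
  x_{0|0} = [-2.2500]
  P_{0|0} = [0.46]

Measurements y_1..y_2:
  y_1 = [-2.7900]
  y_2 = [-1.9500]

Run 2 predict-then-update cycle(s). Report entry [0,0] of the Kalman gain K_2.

K[0,0] = -0.4708

step 1: x^-=[-2.2500]  P^-=[0.7200]  H_jac=[-4.5000]  S=[14.8900]  K=[-0.2176]  nu=[-7.8525]  x^+=[-0.5413]  P^+=[0.0150]
step 2: x^-=[-0.5413]  P^-=[0.2750]  H_jac=[-1.0827]  S=[0.6323]  K=[-0.4708]  nu=[-2.2430]  x^+=[0.5148]  P^+=[0.1348]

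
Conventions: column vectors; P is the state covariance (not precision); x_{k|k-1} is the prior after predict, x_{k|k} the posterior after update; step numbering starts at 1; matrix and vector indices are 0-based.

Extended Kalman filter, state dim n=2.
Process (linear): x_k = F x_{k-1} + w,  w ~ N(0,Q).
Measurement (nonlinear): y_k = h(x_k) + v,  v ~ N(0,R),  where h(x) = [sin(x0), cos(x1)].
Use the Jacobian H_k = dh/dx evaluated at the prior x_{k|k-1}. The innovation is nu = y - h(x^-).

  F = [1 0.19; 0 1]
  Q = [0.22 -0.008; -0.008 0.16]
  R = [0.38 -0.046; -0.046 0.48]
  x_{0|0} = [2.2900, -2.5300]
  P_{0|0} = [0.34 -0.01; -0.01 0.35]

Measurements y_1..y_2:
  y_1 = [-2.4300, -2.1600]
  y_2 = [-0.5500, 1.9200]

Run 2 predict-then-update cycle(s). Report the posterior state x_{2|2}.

x_post = [2.9822, -3.4554]

step 1: x^-=[1.8093, -2.5300]  P^-=[0.5688 0.0485; 0.0485 0.5100]  H_jac=[-0.2362 0.0000; 0.0000 0.5742]  S=[0.4117 -0.0526; -0.0526 0.6481]  K=[-0.3243 0.0167; 0.0302 0.4542]  nu=[-3.4017, -1.3413]  x^+=[2.8900, -3.2419]  P^+=[0.5248 0.0399; 0.0399 0.3773]
step 2: x^-=[2.2740, -3.2419]  P^-=[0.7736 0.1036; 0.1036 0.5373]  H_jac=[-0.6467 0.0000; 0.0000 -0.1002]  S=[0.7035 -0.0393; -0.0393 0.4854]  K=[-0.7155 -0.0793; -0.1019 -0.1191]  nu=[-1.3128, 2.9150]  x^+=[2.9822, -3.4554]  P^+=[0.4148 0.0514; 0.0514 0.5241]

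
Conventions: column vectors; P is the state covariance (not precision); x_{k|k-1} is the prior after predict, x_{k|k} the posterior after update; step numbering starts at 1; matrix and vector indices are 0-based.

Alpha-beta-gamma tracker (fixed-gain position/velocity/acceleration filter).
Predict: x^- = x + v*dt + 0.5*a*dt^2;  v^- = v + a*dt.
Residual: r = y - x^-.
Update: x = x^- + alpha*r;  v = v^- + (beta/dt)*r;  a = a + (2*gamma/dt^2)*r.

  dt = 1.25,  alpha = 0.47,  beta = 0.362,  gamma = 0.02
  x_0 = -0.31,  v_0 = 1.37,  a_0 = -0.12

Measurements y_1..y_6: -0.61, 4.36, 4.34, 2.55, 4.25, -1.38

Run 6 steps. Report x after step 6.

x_post = 1.5587

step 1: x_pred=1.3088  r=-1.9188  x^+=0.4069  v^+=0.6643  a^+=-0.1691
step 2: x_pred=1.1052  r=3.2548  x^+=2.6350  v^+=1.3955  a^+=-0.0858
step 3: x_pred=4.3123  r=0.0277  x^+=4.3253  v^+=1.2963  a^+=-0.0851
step 4: x_pred=5.8792  r=-3.3292  x^+=4.3145  v^+=0.2258  a^+=-0.1703
step 5: x_pred=4.4636  r=-0.2136  x^+=4.3632  v^+=-0.0490  a^+=-0.1758
step 6: x_pred=4.1647  r=-5.5447  x^+=1.5587  v^+=-1.8745  a^+=-0.3177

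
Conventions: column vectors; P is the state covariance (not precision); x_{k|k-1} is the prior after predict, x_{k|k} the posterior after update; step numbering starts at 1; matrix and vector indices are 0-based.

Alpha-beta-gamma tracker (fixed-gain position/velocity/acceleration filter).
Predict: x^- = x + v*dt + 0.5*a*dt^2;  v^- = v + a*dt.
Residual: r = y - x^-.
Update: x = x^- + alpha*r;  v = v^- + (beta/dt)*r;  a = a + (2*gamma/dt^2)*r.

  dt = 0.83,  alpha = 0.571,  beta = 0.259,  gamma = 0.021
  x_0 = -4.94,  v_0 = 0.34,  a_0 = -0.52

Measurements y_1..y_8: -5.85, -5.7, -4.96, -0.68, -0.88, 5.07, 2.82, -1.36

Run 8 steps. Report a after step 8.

step 1: x_pred=-4.8369  r=-1.0131  x^+=-5.4154  v^+=-0.4077  a^+=-0.5818
step 2: x_pred=-5.9542  r=0.2542  x^+=-5.8090  v^+=-0.8113  a^+=-0.5663
step 3: x_pred=-6.6775  r=1.7175  x^+=-5.6968  v^+=-0.7453  a^+=-0.4616
step 4: x_pred=-6.4744  r=5.7944  x^+=-3.1658  v^+=0.6797  a^+=-0.1083
step 5: x_pred=-2.6390  r=1.7590  x^+=-1.6346  v^+=1.1387  a^+=-0.0011
step 6: x_pred=-0.6898  r=5.7598  x^+=2.5990  v^+=2.9352  a^+=0.3501
step 7: x_pred=5.1558  r=-2.3358  x^+=3.8221  v^+=2.4969  a^+=0.2077
step 8: x_pred=5.9660  r=-7.3260  x^+=1.7829  v^+=0.3832  a^+=-0.2389

a_post = -0.2389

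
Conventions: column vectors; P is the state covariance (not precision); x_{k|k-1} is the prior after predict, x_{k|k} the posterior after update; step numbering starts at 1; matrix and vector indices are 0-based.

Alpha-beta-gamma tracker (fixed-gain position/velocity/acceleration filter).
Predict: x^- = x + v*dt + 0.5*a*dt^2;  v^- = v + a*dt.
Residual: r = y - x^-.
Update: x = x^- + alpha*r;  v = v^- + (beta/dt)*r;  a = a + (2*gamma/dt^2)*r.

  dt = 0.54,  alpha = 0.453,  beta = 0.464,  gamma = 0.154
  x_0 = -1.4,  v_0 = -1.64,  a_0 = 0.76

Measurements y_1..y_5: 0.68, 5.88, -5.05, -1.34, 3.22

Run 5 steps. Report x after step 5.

step 1: x_pred=-2.1748  r=2.8548  x^+=-0.8816  v^+=1.2234  a^+=3.7753
step 2: x_pred=0.3295  r=5.5505  x^+=2.8439  v^+=8.0314  a^+=9.6380
step 3: x_pred=8.5861  r=-13.6361  x^+=2.4089  v^+=1.5190  a^+=-4.7650
step 4: x_pred=2.5345  r=-3.8745  x^+=0.7793  v^+=-4.3832  a^+=-8.8573
step 5: x_pred=-2.8790  r=6.0990  x^+=-0.1162  v^+=-3.9256  a^+=-2.4153

x_post = -0.1162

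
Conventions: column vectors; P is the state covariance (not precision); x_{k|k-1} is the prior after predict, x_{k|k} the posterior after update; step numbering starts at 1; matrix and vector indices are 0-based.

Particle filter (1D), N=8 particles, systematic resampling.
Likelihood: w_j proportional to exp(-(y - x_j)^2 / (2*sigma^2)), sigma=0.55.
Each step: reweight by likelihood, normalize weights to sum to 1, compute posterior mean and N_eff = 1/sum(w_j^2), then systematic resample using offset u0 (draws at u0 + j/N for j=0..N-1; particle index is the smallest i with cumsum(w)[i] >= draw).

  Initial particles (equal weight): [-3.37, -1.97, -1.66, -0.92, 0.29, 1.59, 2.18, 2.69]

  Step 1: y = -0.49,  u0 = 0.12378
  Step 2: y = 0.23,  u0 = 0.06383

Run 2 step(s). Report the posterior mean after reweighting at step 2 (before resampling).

post_mean = 0.0982

step 1: w=[0.0000, 0.0217, 0.0843, 0.5969, 0.2964, 0.0006, 0.0000, 0.0000]  mean=-0.6449  Neff=2.2136  idx=[3, 3, 3, 3, 3, 4, 4, 4]
step 2: w=[0.0317, 0.0317, 0.0317, 0.0317, 0.0317, 0.2805, 0.2805, 0.2805]  mean=0.0982  Neff=4.1485  idx=[2, 5, 5, 5, 6, 6, 7, 7]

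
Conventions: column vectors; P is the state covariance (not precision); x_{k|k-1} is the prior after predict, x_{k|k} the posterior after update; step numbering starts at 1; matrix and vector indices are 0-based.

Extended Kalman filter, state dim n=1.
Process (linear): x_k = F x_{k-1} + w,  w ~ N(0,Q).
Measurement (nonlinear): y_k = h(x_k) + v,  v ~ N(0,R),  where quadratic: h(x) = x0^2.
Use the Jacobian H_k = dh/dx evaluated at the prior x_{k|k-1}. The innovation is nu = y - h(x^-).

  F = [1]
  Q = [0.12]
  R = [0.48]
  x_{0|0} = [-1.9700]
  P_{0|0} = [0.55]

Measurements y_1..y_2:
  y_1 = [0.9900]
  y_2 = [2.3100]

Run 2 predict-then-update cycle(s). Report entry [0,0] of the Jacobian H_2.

step 1: x^-=[-1.9700]  P^-=[0.6700]  H_jac=[-3.9400]  S=[10.8808]  K=[-0.2426]  nu=[-2.8909]  x^+=[-1.2686]  P^+=[0.0296]
step 2: x^-=[-1.2686]  P^-=[0.1496]  H_jac=[-2.5373]  S=[1.4428]  K=[-0.2630]  nu=[0.7006]  x^+=[-1.4529]  P^+=[0.0498]

H_jac[0,0] = -2.5373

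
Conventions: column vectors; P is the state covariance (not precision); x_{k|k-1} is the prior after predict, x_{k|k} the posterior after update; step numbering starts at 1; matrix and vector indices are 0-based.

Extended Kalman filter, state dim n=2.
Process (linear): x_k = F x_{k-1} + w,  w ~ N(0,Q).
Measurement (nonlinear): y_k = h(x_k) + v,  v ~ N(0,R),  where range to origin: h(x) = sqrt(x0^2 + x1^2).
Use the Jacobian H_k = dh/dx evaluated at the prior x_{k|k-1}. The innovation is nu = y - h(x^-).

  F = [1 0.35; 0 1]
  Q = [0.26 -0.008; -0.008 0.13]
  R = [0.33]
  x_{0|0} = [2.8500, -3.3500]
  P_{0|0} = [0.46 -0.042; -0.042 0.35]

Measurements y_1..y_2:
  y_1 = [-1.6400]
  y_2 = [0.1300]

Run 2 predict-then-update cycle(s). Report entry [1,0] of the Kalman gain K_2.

step 1: x^-=[1.6775, -3.3500]  P^-=[0.7335 0.0725; 0.0725 0.4800]  H_jac=[0.4477 -0.8942]  S=[0.8028]  K=[0.3283; -0.4942]  nu=[-5.3865]  x^+=[-0.0911, -0.6879]  P^+=[0.6469 0.2028; 0.2028 0.2839]
step 2: x^-=[-0.3319, -0.6879]  P^-=[1.0836 0.2941; 0.2941 0.4139]  H_jac=[-0.4346 -0.9006]  S=[1.1006]  K=[-0.6685; -0.4548]  nu=[-0.6338]  x^+=[0.0918, -0.3996]  P^+=[0.5917 -0.0405; -0.0405 0.1862]

K[1,0] = -0.4548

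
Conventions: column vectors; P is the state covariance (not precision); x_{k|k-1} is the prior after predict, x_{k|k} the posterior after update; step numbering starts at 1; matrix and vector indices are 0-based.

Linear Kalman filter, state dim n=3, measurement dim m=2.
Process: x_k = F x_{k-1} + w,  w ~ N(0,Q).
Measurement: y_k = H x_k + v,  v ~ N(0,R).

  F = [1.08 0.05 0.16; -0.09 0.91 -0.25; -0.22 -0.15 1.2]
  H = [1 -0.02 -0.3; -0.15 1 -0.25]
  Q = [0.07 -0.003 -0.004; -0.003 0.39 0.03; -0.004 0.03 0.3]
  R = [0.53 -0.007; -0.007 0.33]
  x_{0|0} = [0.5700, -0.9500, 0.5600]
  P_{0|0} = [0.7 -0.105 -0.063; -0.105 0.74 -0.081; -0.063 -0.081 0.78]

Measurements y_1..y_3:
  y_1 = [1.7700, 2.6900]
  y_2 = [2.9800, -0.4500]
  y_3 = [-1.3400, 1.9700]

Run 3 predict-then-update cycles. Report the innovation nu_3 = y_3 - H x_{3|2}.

innov = [-3.7396, 1.3894]

step 1: x^-=[0.6577, -1.0558, 0.6891]  P^-=[0.8739 -0.1642 -0.0903; -0.1642 1.1084 -0.3597; -0.0903 -0.3597 1.5292]  S=[1.5984 -0.0856; -0.0856 1.7760]  K=[0.5590 -0.1266; -0.0122 0.6880; -0.3619 -0.4276]  nu=[1.2979, 4.0167]  x^+=[0.8747, 1.6920, -1.4982]  P^+=[0.3339 0.0345 0.1204; 0.0345 0.2660 0.1349; 0.1204 0.1349 1.0216]
step 2: x^-=[0.7895, 1.8355, -2.2441]  P^-=[0.5338 -0.0468 0.2615; -0.0468 0.6153 -0.1667; 0.2615 -0.1667 1.6835]  S=[1.0585 -0.0244; -0.0244 1.1794]  K=[0.4275 -0.1541; 0.0044 0.5630; -0.2393 -0.5363]  nu=[1.5539, -2.7281]  x^+=[1.8742, 0.3065, -1.1528]  P^+=[0.3091 0.0594 0.2676; 0.0594 0.2415 0.1873; 0.2676 0.1873 1.2898]
step 3: x^-=[1.8550, 0.3984, -1.8416]  P^-=[0.5661 -0.0667 0.5022; -0.0667 0.5902 -0.1975; 0.5022 -0.1975 1.9729]  S=[0.9728 -0.0673; -0.0673 1.2127]  K=[0.4142 -0.2056; 0.0174 0.5366; -0.1323 -0.6391]  nu=[-3.7396, 1.3894]  x^+=[0.0207, 1.0791, -2.2348]  P^+=[0.3365 0.0748 0.3802; 0.0748 0.2419 0.2151; 0.3802 0.2151 1.4720]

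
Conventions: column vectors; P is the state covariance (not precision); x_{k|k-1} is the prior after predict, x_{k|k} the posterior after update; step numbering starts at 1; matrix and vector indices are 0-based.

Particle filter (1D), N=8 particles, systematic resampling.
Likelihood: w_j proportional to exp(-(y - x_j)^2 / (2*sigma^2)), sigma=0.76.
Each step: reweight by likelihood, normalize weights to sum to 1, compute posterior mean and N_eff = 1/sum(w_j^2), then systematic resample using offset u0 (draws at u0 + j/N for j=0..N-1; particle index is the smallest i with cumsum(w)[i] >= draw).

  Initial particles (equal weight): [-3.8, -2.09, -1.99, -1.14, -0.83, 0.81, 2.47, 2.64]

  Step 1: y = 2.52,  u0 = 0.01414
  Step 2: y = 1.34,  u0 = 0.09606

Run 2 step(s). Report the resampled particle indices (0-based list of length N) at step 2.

resampled_idx = [0, 0, 1, 2, 3, 4, 6, 7]

step 1: w=[0.0000, 0.0000, 0.0000, 0.0000, 0.0000, 0.0385, 0.4832, 0.4782]  mean=2.4872  Neff=2.1567  idx=[5, 6, 6, 6, 6, 7, 7, 7]
step 2: w=[0.2797, 0.1181, 0.1181, 0.1181, 0.1181, 0.0826, 0.0826, 0.0826]  mean=2.0478  Neff=6.4715  idx=[0, 0, 1, 2, 3, 4, 6, 7]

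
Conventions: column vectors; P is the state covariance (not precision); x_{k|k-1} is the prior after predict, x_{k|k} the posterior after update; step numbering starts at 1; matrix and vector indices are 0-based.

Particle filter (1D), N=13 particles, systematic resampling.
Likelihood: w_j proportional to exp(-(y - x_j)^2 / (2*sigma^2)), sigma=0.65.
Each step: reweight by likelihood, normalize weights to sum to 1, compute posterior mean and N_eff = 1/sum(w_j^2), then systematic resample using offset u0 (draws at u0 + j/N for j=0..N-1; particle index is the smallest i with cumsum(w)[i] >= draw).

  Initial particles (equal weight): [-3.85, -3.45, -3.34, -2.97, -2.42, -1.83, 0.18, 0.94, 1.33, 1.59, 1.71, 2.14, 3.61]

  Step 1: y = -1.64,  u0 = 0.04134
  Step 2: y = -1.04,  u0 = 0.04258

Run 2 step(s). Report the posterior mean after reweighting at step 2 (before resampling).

post_mean = -1.8915

step 1: w=[0.0019, 0.0126, 0.0199, 0.0749, 0.2959, 0.5825, 0.0121, 0.0002, 0.0000, 0.0000, 0.0000, 0.0000, 0.0000]  mean=-2.1193  Neff=2.3085  idx=[3, 4, 4, 4, 4, 5, 5, 5, 5, 5, 5, 5, 5]
step 2: w=[0.0029, 0.0247, 0.0247, 0.0247, 0.0247, 0.1123, 0.1123, 0.1123, 0.1123, 0.1123, 0.1123, 0.1123, 0.1123]  mean=-1.8915  Neff=9.6770  idx=[2, 5, 5, 6, 7, 7, 8, 9, 9, 10, 11, 12, 12]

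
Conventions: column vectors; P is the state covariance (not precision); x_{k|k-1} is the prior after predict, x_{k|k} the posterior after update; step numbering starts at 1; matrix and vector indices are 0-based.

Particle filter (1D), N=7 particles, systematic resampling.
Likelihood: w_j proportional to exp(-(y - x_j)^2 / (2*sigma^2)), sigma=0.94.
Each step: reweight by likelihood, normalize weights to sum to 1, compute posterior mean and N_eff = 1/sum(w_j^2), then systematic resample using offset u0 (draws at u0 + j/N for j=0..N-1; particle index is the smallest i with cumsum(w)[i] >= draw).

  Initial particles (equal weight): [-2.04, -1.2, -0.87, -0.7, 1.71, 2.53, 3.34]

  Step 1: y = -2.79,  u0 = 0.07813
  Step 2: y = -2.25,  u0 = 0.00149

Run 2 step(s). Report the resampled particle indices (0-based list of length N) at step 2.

resampled_idx = [0, 0, 1, 2, 3, 3, 5]

step 1: w=[0.6190, 0.2035, 0.1057, 0.0718, 0.0000, 0.0000, 0.0000]  mean=-1.6491  Neff=2.2683  idx=[0, 0, 0, 0, 1, 1, 3]
step 2: w=[0.1865, 0.1865, 0.1865, 0.1865, 0.1025, 0.1025, 0.0491]  mean=-1.8021  Neff=6.1528  idx=[0, 0, 1, 2, 3, 3, 5]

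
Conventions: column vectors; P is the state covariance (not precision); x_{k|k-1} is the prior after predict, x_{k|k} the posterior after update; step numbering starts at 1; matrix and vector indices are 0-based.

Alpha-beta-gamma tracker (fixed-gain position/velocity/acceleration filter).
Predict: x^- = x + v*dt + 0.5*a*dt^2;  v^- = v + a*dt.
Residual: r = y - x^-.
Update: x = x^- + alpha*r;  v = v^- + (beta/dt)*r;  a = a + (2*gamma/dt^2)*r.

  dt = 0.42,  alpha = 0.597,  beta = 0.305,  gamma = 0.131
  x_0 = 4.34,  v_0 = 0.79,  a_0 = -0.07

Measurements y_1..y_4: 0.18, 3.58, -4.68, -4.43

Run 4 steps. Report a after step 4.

a_post = -6.8949

step 1: x_pred=4.6656  r=-4.4856  x^+=1.9877  v^+=-2.4968  a^+=-6.7323
step 2: x_pred=0.3453  r=3.2347  x^+=2.2764  v^+=-2.9754  a^+=-1.9279
step 3: x_pred=0.8567  r=-5.5367  x^+=-2.4487  v^+=-7.8058  a^+=-10.1513
step 4: x_pred=-6.6225  r=2.1925  x^+=-5.3136  v^+=-10.4772  a^+=-6.8949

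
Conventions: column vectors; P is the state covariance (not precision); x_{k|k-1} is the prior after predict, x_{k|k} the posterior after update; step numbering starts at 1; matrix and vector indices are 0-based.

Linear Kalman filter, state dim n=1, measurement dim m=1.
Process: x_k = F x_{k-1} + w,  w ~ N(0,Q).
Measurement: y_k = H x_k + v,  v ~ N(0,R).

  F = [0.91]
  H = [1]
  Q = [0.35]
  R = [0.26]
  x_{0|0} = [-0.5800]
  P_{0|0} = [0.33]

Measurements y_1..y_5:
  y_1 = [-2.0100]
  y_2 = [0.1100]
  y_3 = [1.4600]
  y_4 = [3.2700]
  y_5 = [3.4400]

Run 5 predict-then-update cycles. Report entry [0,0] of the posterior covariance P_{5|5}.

step 1: x^-=[-0.5278]  P^-=[0.6233]  S=[0.8833]  K=[0.7056]  nu=[-1.4822]  x^+=[-1.5737]  P^+=[0.1835]
step 2: x^-=[-1.4321]  P^-=[0.5019]  S=[0.7619]  K=[0.6588]  nu=[1.5421]  x^+=[-0.4162]  P^+=[0.1713]
step 3: x^-=[-0.3788]  P^-=[0.4918]  S=[0.7518]  K=[0.6542]  nu=[1.8388]  x^+=[0.8241]  P^+=[0.1701]
step 4: x^-=[0.7500]  P^-=[0.4908]  S=[0.7508]  K=[0.6537]  nu=[2.5200]  x^+=[2.3974]  P^+=[0.1700]
step 5: x^-=[2.1816]  P^-=[0.4908]  S=[0.7508]  K=[0.6537]  nu=[1.2584]  x^+=[3.0042]  P^+=[0.1700]

P_post[0,0] = 0.1700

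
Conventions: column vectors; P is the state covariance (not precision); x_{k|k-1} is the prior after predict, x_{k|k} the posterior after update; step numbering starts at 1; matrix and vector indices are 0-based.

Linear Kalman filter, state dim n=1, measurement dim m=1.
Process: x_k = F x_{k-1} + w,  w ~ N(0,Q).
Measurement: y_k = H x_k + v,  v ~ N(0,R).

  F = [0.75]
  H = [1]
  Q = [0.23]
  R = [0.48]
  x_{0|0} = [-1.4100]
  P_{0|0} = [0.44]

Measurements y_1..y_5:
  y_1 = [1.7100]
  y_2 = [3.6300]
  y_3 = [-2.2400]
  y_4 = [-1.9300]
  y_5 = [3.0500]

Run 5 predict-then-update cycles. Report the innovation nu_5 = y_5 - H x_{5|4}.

step 1: x^-=[-1.0575]  P^-=[0.4775]  S=[0.9575]  K=[0.4987]  nu=[2.7675]  x^+=[0.3226]  P^+=[0.2394]
step 2: x^-=[0.2420]  P^-=[0.3646]  S=[0.8446]  K=[0.4317]  nu=[3.3880]  x^+=[1.7046]  P^+=[0.2072]
step 3: x^-=[1.2785]  P^-=[0.3466]  S=[0.8266]  K=[0.4193]  nu=[-3.5185]  x^+=[-0.1968]  P^+=[0.2013]
step 4: x^-=[-0.1476]  P^-=[0.3432]  S=[0.8232]  K=[0.4169]  nu=[-1.7824]  x^+=[-0.8907]  P^+=[0.2001]
step 5: x^-=[-0.6680]  P^-=[0.3426]  S=[0.8226]  K=[0.4165]  nu=[3.7180]  x^+=[0.8804]  P^+=[0.1999]

innov = [3.7180]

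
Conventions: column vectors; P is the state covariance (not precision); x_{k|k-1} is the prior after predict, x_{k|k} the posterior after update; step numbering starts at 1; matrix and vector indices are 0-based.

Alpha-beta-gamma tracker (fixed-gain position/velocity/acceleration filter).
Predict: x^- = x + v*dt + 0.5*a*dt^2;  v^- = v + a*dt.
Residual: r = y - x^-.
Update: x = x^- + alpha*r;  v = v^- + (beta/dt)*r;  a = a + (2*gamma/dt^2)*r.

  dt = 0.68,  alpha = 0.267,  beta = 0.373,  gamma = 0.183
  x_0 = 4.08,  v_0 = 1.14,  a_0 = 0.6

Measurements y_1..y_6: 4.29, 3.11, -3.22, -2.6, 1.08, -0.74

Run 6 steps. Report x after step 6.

step 1: x_pred=4.9939  r=-0.7039  x^+=4.8060  v^+=1.1619  a^+=0.0428
step 2: x_pred=5.6060  r=-2.4960  x^+=4.9395  v^+=-0.1781  a^+=-1.9328
step 3: x_pred=4.3716  r=-7.5916  x^+=2.3446  v^+=-5.6566  a^+=-7.9417
step 4: x_pred=-3.3380  r=0.7380  x^+=-3.1409  v^+=-10.6521  a^+=-7.3575
step 5: x_pred=-12.0854  r=13.1654  x^+=-8.5703  v^+=-8.4336  a^+=3.0632
step 6: x_pred=-13.5969  r=12.8569  x^+=-10.1641  v^+=0.7017  a^+=13.2397

x_post = -10.1641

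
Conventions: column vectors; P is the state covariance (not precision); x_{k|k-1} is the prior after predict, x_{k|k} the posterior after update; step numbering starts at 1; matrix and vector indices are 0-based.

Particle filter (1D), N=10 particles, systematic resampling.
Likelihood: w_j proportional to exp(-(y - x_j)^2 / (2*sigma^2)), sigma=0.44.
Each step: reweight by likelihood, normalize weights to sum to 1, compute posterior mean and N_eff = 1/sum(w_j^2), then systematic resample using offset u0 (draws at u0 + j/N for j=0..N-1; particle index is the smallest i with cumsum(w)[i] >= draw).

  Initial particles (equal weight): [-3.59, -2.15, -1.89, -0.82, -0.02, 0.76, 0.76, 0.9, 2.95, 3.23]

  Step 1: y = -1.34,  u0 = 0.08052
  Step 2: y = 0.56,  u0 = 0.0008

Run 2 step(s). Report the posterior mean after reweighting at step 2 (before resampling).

post_mean = -0.8200

step 1: w=[0.0000, 0.1597, 0.3981, 0.4325, 0.0097, 0.0000, 0.0000, 0.0000, 0.0000, 0.0000]  mean=-1.4506  Neff=2.6944  idx=[1, 2, 2, 2, 2, 3, 3, 3, 3, 3]
step 2: w=[0.0000, 0.0000, 0.0000, 0.0000, 0.0000, 0.2000, 0.2000, 0.2000, 0.2000, 0.2000]  mean=-0.8200  Neff=5.0002  idx=[5, 5, 6, 6, 7, 7, 8, 8, 9, 9]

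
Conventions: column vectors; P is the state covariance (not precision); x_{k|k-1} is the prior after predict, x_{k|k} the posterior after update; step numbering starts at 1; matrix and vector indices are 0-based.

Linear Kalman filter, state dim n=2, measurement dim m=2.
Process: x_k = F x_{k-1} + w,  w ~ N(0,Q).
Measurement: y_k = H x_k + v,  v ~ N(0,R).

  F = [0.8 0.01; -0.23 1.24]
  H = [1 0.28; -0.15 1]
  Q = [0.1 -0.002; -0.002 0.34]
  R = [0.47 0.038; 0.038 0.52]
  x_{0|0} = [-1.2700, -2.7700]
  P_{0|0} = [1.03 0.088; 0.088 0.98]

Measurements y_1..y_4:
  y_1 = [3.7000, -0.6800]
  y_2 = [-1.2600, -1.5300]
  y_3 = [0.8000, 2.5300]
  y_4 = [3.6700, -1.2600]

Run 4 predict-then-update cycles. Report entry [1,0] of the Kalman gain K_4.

step 1: x^-=[-1.0437, -3.1427]  P^-=[0.7607 -0.0923; -0.0923 1.8511]  S=[1.3242 0.3538; 0.3538 2.4159]  K=[0.6013 -0.1735; 0.1202 0.7543]  nu=[5.6237, 2.3061]  x^+=[1.9379, -0.7272]  P^+=[0.2830 -0.0249; -0.0249 0.3931]
step 2: x^-=[1.5430, -1.3474]  P^-=[0.2808 -0.0739; -0.0739 0.9736]  S=[0.7857 0.1977; 0.1977 1.5221]  K=[0.3620 -0.1232; 0.0932 0.6348]  nu=[-2.4257, 0.0489]  x^+=[0.6588, -1.5424]  P^+=[0.1723 -0.0245; -0.0245 0.3300]
step 3: x^-=[0.5116, -2.0642]  P^-=[0.2099 -0.0538; -0.0538 0.8705]  S=[0.7180 0.1987; 0.1987 1.4113]  K=[0.2998 -0.1027; 0.0960 0.6090]  nu=[0.8663, 4.6709]  x^+=[0.2919, 0.8634]  P^+=[0.1428 -0.0206; -0.0206 0.3172]
step 4: x^-=[0.2421, 1.0035]  P^-=[0.1911 -0.0447; -0.0447 0.8471]  S=[0.7024 0.2037; 0.2037 1.3848]  K=[0.2816 -0.0944; 0.0995 0.6019]  nu=[3.1469, -2.2272]  x^+=[1.3384, -0.0240]  P^+=[0.1339 -0.0183; -0.0183 0.3140]

K[1,0] = 0.0995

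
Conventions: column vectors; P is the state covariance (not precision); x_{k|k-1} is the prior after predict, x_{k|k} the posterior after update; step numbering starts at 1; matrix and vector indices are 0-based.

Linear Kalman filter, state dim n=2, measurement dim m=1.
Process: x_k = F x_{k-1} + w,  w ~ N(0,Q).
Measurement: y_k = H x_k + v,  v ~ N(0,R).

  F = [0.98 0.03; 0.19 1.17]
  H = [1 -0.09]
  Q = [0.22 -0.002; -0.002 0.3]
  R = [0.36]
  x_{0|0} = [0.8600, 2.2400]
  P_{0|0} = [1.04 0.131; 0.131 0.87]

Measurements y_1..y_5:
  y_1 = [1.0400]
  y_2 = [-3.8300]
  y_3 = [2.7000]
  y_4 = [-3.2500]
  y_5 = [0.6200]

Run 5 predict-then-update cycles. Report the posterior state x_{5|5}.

step 1: x^-=[0.9100, 2.7842]  P^-=[1.2273 0.3731; 0.3731 1.5867]  S=[1.5330]  K=[0.7787; 0.1502]  nu=[0.3806]  x^+=[1.2064, 2.8414]  P^+=[0.2978 0.1938; 0.1938 1.5521]
step 2: x^-=[1.2675, 3.5536]  P^-=[0.5188 0.3312; 0.3312 2.5216]  S=[0.8396]  K=[0.5824; 0.1242]  nu=[-4.7776]  x^+=[-1.5150, 2.9603]  P^+=[0.2340 0.2705; 0.2705 2.5087]
step 3: x^-=[-1.3959, 3.1756]  P^-=[0.4629 0.4413; 0.4413 3.8628]  S=[0.7748]  K=[0.5462; 0.1209]  nu=[4.3817]  x^+=[0.9975, 3.7053]  P^+=[0.2318 0.3902; 0.3902 3.8515]
step 4: x^-=[1.0887, 4.5248]  P^-=[0.4690 0.6259; 0.6259 5.7541]  S=[0.7629]  K=[0.5409; 0.1416]  nu=[-3.9315]  x^+=[-1.0378, 3.9680]  P^+=[0.2458 0.5675; 0.5675 5.7388]
step 5: x^-=[-0.8980, 4.4454]  P^-=[0.4946 0.8991; 0.8991 8.4170]  S=[0.7609]  K=[0.5436; 0.1860]  nu=[1.9180]  x^+=[0.1448, 4.8022]  P^+=[0.2697 0.8221; 0.8221 8.3907]

x_post = [0.1448, 4.8022]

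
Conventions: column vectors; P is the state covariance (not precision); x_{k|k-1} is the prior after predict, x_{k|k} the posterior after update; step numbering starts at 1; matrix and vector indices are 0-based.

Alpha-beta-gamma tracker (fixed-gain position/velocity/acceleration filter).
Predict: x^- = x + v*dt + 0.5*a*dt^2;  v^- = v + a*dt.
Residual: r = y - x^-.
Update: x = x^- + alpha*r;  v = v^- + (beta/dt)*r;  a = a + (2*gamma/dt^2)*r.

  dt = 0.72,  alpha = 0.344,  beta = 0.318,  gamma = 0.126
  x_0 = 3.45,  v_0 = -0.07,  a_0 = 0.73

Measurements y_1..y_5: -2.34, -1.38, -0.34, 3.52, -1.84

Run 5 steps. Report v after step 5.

v_post = 2.7655

step 1: x_pred=3.5888  r=-5.9288  x^+=1.5493  v^+=-2.1630  a^+=-2.1521
step 2: x_pred=-0.5658  r=-0.8142  x^+=-0.8459  v^+=-4.0720  a^+=-2.5478
step 3: x_pred=-4.4382  r=4.0982  x^+=-3.0284  v^+=-4.0964  a^+=-0.5557
step 4: x_pred=-6.1219  r=9.6419  x^+=-2.8051  v^+=-0.2380  a^+=4.1314
step 5: x_pred=-1.9056  r=0.0656  x^+=-1.8830  v^+=2.7655  a^+=4.1632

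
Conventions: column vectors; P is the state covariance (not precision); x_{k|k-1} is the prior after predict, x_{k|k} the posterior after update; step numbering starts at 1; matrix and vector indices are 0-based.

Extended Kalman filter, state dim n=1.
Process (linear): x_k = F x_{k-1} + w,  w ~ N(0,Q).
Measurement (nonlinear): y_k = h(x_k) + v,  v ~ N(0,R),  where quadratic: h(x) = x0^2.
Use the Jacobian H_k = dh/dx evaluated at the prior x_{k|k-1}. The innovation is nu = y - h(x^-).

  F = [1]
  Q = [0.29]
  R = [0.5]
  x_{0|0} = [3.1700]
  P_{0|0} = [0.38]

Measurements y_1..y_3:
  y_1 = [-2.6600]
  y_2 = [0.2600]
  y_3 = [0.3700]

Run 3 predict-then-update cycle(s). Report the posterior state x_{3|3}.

step 1: x^-=[3.1700]  P^-=[0.6700]  H_jac=[6.3400]  S=[27.4311]  K=[0.1549]  nu=[-12.7089]  x^+=[1.2020]  P^+=[0.0122]
step 2: x^-=[1.2020]  P^-=[0.3022]  H_jac=[2.4040]  S=[2.2465]  K=[0.3234]  nu=[-1.1848]  x^+=[0.8188]  P^+=[0.0673]
step 3: x^-=[0.8188]  P^-=[0.3573]  H_jac=[1.6377]  S=[1.4582]  K=[0.4012]  nu=[-0.3005]  x^+=[0.6983]  P^+=[0.1225]

x_post = [0.6983]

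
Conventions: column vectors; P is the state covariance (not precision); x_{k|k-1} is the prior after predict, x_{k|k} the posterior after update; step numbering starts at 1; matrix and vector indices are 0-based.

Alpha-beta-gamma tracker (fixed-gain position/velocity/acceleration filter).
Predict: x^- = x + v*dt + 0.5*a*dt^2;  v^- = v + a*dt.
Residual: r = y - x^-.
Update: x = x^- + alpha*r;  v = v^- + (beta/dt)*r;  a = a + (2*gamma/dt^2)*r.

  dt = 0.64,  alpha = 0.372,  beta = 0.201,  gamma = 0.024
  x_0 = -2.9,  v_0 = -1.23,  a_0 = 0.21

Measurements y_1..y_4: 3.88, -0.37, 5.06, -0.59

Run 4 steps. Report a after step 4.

a_post = 0.7679

step 1: x_pred=-3.6442  r=7.5242  x^+=-0.8452  v^+=1.2675  a^+=1.0917
step 2: x_pred=0.1896  r=-0.5596  x^+=-0.0186  v^+=1.7904  a^+=1.0262
step 3: x_pred=1.3375  r=3.7225  x^+=2.7222  v^+=3.6163  a^+=1.4624
step 4: x_pred=5.3362  r=-5.9262  x^+=3.1316  v^+=2.6910  a^+=0.7679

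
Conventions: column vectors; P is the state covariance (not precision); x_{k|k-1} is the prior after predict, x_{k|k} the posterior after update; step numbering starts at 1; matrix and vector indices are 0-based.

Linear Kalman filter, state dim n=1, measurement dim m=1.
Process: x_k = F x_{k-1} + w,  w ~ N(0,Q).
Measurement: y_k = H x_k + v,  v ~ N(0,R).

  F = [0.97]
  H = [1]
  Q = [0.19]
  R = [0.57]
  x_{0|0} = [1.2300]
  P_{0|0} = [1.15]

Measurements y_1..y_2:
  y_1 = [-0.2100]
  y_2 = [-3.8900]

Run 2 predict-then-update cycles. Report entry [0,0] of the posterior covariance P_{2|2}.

P_post[0,0] = 0.2826

step 1: x^-=[1.1931]  P^-=[1.2720]  S=[1.8420]  K=[0.6906]  nu=[-1.4031]  x^+=[0.2242]  P^+=[0.3936]
step 2: x^-=[0.2175]  P^-=[0.5604]  S=[1.1304]  K=[0.4957]  nu=[-4.1075]  x^+=[-1.8188]  P^+=[0.2826]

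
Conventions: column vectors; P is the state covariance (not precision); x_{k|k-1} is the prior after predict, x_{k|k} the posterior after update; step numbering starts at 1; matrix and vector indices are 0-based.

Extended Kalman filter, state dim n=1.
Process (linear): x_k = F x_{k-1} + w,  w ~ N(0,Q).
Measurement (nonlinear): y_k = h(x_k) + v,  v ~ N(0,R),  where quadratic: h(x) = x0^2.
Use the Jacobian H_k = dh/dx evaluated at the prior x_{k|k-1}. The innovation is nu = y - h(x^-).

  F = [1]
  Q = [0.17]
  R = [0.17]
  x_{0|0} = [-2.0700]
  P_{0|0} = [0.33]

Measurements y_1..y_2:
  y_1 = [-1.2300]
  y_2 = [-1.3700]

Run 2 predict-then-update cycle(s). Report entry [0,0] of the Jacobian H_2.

step 1: x^-=[-2.0700]  P^-=[0.5000]  H_jac=[-4.1400]  S=[8.7398]  K=[-0.2368]  nu=[-5.5149]  x^+=[-0.7638]  P^+=[0.0097]
step 2: x^-=[-0.7638]  P^-=[0.1797]  H_jac=[-1.5276]  S=[0.5894]  K=[-0.4658]  nu=[-1.9534]  x^+=[0.1461]  P^+=[0.0518]

H_jac[0,0] = -1.5276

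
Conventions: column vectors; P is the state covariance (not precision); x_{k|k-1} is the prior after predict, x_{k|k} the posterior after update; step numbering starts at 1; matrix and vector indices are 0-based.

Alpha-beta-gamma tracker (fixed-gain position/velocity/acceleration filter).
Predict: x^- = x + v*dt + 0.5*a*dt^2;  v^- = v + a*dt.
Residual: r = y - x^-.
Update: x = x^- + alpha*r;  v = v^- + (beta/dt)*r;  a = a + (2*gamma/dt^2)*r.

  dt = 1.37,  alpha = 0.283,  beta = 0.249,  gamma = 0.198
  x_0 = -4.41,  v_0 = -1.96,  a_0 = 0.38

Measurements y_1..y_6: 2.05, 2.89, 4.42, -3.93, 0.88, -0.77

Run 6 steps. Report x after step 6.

step 1: x_pred=-6.7386  r=8.7886  x^+=-4.2514  v^+=0.1579  a^+=2.2343
step 2: x_pred=-1.9383  r=4.8283  x^+=-0.5719  v^+=4.0964  a^+=3.2530
step 3: x_pred=8.0930  r=-3.6730  x^+=7.0535  v^+=7.8854  a^+=2.4780
step 4: x_pred=20.1821  r=-24.1121  x^+=13.3584  v^+=6.8979  a^+=-2.6093
step 5: x_pred=20.3598  r=-19.4798  x^+=14.8470  v^+=-0.2173  a^+=-6.7193
step 6: x_pred=8.2436  r=-9.0136  x^+=5.6928  v^+=-11.0610  a^+=-8.6210

x_post = 5.6928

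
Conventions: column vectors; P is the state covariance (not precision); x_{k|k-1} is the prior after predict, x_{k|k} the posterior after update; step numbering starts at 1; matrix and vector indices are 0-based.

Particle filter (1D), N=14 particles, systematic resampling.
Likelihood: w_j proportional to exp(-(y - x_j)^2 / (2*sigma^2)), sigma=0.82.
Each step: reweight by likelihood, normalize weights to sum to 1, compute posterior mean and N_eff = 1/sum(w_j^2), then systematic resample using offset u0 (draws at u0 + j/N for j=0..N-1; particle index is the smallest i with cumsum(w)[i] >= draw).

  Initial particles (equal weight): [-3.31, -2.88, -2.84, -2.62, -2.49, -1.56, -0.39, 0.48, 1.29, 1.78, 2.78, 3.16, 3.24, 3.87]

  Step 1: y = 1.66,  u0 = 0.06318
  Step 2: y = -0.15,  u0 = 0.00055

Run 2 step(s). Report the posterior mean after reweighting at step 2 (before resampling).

step 1: w=[0.0000, 0.0000, 0.0000, 0.0000, 0.0000, 0.0001, 0.0144, 0.1162, 0.2956, 0.3238, 0.1288, 0.0614, 0.0511, 0.0087]  mean=1.7587  Neff=4.3683  idx=[7, 8, 8, 8, 8, 8, 9, 9, 9, 9, 10, 10, 11, 13]
step 2: w=[0.3599, 0.1034, 0.1034, 0.1034, 0.1034, 0.1034, 0.0303, 0.0303, 0.0303, 0.0303, 0.0008, 0.0008, 0.0001, 0.0000]  mean=1.0606  Neff=5.3570  idx=[0, 0, 0, 0, 0, 0, 1, 2, 3, 3, 4, 5, 5, 7]

post_mean = 1.0606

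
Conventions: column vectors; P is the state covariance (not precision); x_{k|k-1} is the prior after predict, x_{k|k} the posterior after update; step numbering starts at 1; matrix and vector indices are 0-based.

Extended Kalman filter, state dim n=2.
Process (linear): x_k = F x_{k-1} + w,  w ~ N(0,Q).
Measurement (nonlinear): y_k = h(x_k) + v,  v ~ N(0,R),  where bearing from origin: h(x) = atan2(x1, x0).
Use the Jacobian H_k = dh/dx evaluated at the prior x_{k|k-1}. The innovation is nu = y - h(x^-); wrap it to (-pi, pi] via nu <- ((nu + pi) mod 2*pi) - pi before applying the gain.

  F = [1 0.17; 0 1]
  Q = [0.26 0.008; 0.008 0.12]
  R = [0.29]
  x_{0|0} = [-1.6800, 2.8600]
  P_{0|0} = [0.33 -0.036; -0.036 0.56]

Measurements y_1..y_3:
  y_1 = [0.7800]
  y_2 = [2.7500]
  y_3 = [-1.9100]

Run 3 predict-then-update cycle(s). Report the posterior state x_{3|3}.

x_post = [-2.4244, 2.3447]

step 1: x^-=[-1.1938, 2.8600]  P^-=[0.5939 0.0672; 0.0672 0.6800]  H_jac=[-0.2978 -0.1243]  S=[0.3581]  K=[-0.5171; -0.2919]  nu=[-1.1862]  x^+=[-0.5804, 3.2062]  P^+=[0.4982 0.0131; 0.0131 0.6495]
step 2: x^-=[-0.0353, 3.2062]  P^-=[0.7814 0.1316; 0.1316 0.7695]  H_jac=[-0.3119 -0.0034]  S=[0.3663]  K=[-0.6665; -0.1192]  nu=[1.1682]  x^+=[-0.8139, 3.0669]  P^+=[0.6187 0.1025; 0.1025 0.7643]
step 3: x^-=[-0.2925, 3.0669]  P^-=[0.9356 0.2404; 0.2404 0.8843]  H_jac=[-0.3231 -0.0308]  S=[0.3933]  K=[-0.7875; -0.2668]  nu=[2.7073]  x^+=[-2.4244, 2.3447]  P^+=[0.6917 0.1578; 0.1578 0.8563]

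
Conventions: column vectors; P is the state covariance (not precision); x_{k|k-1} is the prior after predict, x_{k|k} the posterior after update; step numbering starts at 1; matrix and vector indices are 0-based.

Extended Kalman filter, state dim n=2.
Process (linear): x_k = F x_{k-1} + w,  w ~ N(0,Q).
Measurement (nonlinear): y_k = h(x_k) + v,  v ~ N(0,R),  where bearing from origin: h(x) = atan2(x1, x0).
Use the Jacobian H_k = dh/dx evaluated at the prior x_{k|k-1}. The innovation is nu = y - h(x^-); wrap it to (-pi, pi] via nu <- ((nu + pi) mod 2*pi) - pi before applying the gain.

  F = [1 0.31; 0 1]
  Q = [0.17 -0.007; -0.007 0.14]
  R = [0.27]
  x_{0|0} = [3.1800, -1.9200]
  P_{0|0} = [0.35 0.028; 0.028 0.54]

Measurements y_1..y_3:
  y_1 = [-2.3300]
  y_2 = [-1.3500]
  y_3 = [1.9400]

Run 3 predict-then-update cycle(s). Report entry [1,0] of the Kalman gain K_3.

step 1: x^-=[2.5848, -1.9200]  P^-=[0.5893 0.1884; 0.1884 0.6800]  H_jac=[0.1852 0.2493]  S=[0.3499]  K=[0.4462; 0.5843]  nu=[-1.6911]  x^+=[1.8303, -2.9081]  P^+=[0.5196 0.0972; 0.0972 0.5606]
step 2: x^-=[0.9288, -2.9081]  P^-=[0.8037 0.2640; 0.2640 0.7006]  H_jac=[0.3120 0.0997]  S=[0.3716]  K=[0.7456; 0.4095]  nu=[-0.0883]  x^+=[0.8629, -2.9443]  P^+=[0.5971 0.1505; 0.1505 0.6382]
step 3: x^-=[-0.0498, -2.9443]  P^-=[0.9218 0.3413; 0.3413 0.7782]  H_jac=[0.3395 -0.0057]  S=[0.3750]  K=[0.8295; 0.2972]  nu=[-2.7555]  x^+=[-2.3354, -3.7631]  P^+=[0.6638 0.2489; 0.2489 0.7451]

K[1,0] = 0.2972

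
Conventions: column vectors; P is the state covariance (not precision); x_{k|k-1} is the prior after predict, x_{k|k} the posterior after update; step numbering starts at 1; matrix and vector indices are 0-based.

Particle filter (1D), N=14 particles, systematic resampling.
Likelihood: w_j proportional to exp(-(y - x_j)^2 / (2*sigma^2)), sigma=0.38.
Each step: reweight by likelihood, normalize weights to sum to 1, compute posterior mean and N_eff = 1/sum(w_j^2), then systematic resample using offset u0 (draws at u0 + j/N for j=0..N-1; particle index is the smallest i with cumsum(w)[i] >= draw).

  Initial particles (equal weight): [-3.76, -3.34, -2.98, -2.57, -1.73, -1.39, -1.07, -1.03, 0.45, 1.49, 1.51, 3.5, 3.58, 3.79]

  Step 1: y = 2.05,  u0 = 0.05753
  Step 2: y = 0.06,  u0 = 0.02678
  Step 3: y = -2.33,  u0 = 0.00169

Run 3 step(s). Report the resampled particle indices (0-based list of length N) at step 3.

step 1: w=[0.0000, 0.0000, 0.0000, 0.0000, 0.0000, 0.0000, 0.0000, 0.0000, 0.0002, 0.4802, 0.5182, 0.0010, 0.0004, 0.0000]  mean=1.5031  Neff=2.0037  idx=[9, 9, 9, 9, 9, 9, 10, 10, 10, 10, 10, 10, 10, 10]
step 2: w=[0.0797, 0.0797, 0.0797, 0.0797, 0.0797, 0.0797, 0.0653, 0.0653, 0.0653, 0.0653, 0.0653, 0.0653, 0.0653, 0.0653]  mean=1.5004  Neff=13.8620  idx=[0, 1, 2, 3, 3, 4, 5, 6, 7, 8, 10, 11, 12, 13]
step 3: w=[0.0899, 0.0899, 0.0899, 0.0899, 0.0899, 0.0899, 0.0899, 0.0529, 0.0529, 0.0529, 0.0529, 0.0529, 0.0529, 0.0529]  mean=1.4974  Neff=13.1187  idx=[0, 0, 1, 2, 3, 3, 4, 5, 6, 7, 8, 9, 11, 12]

resampled_idx = [0, 0, 1, 2, 3, 3, 4, 5, 6, 7, 8, 9, 11, 12]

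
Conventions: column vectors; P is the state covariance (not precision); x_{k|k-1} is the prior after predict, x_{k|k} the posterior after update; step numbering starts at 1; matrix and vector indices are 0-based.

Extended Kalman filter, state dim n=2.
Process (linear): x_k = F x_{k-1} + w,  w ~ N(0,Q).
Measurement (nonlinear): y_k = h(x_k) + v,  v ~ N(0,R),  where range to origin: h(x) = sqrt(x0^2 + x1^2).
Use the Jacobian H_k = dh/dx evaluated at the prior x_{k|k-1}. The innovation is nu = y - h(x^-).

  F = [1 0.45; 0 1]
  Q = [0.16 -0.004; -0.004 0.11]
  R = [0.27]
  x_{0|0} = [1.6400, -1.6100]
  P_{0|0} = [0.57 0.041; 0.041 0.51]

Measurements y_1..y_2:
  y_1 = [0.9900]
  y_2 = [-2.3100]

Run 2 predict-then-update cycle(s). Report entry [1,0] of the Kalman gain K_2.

step 1: x^-=[0.9155, -1.6100]  P^-=[0.8702 0.2665; 0.2665 0.6200]  H_jac=[0.4943 -0.8693]  S=[0.7221]  K=[0.2748; -0.5639]  nu=[-0.8621]  x^+=[0.6786, -1.1238]  P^+=[0.8156 0.3784; 0.3784 0.3903]
step 2: x^-=[0.1728, -1.1238]  P^-=[1.3953 0.5501; 0.5501 0.5003]  H_jac=[0.1520 -0.9884]  S=[0.6257]  K=[-0.5299; -0.6567]  nu=[-3.4470]  x^+=[1.9996, 1.1398]  P^+=[1.2195 0.3323; 0.3323 0.2305]

K[1,0] = -0.6567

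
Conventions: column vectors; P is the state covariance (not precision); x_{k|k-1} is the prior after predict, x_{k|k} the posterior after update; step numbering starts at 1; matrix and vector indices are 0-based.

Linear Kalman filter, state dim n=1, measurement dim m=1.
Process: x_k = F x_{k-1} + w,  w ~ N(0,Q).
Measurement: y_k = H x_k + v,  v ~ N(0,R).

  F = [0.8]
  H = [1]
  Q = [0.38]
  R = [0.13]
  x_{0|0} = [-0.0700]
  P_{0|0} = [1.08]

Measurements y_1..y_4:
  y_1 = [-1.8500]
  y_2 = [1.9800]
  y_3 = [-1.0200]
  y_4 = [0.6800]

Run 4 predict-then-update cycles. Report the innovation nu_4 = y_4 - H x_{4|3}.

step 1: x^-=[-0.0560]  P^-=[1.0712]  S=[1.2012]  K=[0.8918]  nu=[-1.7940]  x^+=[-1.6558]  P^+=[0.1159]
step 2: x^-=[-1.3247]  P^-=[0.4542]  S=[0.5842]  K=[0.7775]  nu=[3.3047]  x^+=[1.2446]  P^+=[0.1011]
step 3: x^-=[0.9957]  P^-=[0.4447]  S=[0.5747]  K=[0.7738]  nu=[-2.0157]  x^+=[-0.5640]  P^+=[0.1006]
step 4: x^-=[-0.4512]  P^-=[0.4444]  S=[0.5744]  K=[0.7737]  nu=[1.1312]  x^+=[0.4240]  P^+=[0.1006]

innov = [1.1312]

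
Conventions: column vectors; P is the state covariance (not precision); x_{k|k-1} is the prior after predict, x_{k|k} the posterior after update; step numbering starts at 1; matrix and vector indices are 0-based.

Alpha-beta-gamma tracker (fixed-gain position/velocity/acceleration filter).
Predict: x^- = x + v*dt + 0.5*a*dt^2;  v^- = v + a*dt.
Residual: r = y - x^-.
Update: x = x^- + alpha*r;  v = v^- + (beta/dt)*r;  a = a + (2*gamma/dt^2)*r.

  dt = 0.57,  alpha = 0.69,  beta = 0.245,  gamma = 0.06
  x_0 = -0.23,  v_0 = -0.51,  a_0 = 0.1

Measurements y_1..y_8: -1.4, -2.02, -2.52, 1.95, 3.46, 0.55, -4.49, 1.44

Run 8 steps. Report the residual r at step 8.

step 1: x_pred=-0.5045  r=-0.8955  x^+=-1.1224  v^+=-0.8379  a^+=-0.2308
step 2: x_pred=-1.6375  r=-0.3825  x^+=-1.9014  v^+=-1.1339  a^+=-0.3720
step 3: x_pred=-2.6082  r=0.0882  x^+=-2.5473  v^+=-1.3080  a^+=-0.3395
step 4: x_pred=-3.3481  r=5.2981  x^+=0.3076  v^+=0.7757  a^+=1.6173
step 5: x_pred=1.0125  r=2.4475  x^+=2.7013  v^+=2.7496  a^+=2.5213
step 6: x_pred=4.6781  r=-4.1281  x^+=1.8297  v^+=2.4124  a^+=0.9966
step 7: x_pred=3.3667  r=-7.8567  x^+=-2.0544  v^+=-0.3966  a^+=-1.9052
step 8: x_pred=-2.5900  r=4.0300  x^+=0.1907  v^+=0.2497  a^+=-0.4168

resid = 4.0300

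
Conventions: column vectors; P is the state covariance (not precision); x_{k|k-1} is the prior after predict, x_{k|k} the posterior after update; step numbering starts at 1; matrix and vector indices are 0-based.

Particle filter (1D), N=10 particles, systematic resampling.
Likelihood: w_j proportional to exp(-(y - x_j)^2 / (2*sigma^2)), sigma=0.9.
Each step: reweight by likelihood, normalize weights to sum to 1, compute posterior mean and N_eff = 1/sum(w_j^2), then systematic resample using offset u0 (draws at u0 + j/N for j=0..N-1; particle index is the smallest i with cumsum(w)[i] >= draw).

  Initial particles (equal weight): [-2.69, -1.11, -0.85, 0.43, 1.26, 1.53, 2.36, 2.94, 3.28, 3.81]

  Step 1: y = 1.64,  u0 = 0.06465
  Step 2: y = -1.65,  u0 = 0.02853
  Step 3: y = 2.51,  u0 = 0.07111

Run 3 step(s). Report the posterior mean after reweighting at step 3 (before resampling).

step 1: w=[0.0000, 0.0026, 0.0059, 0.1105, 0.2495, 0.2707, 0.1980, 0.0961, 0.0518, 0.0149]  mean=1.7448  Neff=5.0222  idx=[3, 4, 4, 4, 5, 5, 6, 6, 7, 8]
step 2: w=[0.7750, 0.0601, 0.0601, 0.0601, 0.0218, 0.0218, 0.0005, 0.0005, 0.0000, 0.0000]  mean=0.6298  Neff=1.6330  idx=[0, 0, 0, 0, 0, 0, 0, 0, 1, 3]
step 3: w=[0.0526, 0.0526, 0.0526, 0.0526, 0.0526, 0.0526, 0.0526, 0.0526, 0.2896, 0.2896]  mean=0.9108  Neff=5.2657  idx=[1, 3, 5, 7, 8, 8, 8, 9, 9, 9]

post_mean = 0.9108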